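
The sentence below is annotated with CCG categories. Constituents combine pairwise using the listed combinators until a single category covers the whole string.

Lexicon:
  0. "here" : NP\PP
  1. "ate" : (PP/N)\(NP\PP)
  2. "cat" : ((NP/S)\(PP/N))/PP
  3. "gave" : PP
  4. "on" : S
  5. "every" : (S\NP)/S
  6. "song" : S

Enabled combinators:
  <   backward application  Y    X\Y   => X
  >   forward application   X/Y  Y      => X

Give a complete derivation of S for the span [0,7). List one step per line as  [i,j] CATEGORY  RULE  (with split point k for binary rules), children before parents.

[0,1] NP\PP  lex  "here"
[1,2] (PP/N)\(NP\PP)  lex  "ate"
[0,2] PP/N  <  k=1
[2,3] ((NP/S)\(PP/N))/PP  lex  "cat"
[3,4] PP  lex  "gave"
[2,4] (NP/S)\(PP/N)  >  k=3
[0,4] NP/S  <  k=2
[4,5] S  lex  "on"
[0,5] NP  >  k=4
[5,6] (S\NP)/S  lex  "every"
[6,7] S  lex  "song"
[5,7] S\NP  >  k=6
[0,7] S  <  k=5

[0,7] S   <
  [0,5] NP   >
    [0,4] NP/S   <
      [0,2] PP/N   <
        [0,1] "here" : NP\PP
        [1,2] "ate" : (PP/N)\(NP\PP)
      [2,4] (NP/S)\(PP/N)   >
        [2,3] "cat" : ((NP/S)\(PP/N))/PP
        [3,4] "gave" : PP
    [4,5] "on" : S
  [5,7] S\NP   >
    [5,6] "every" : (S\NP)/S
    [6,7] "song" : S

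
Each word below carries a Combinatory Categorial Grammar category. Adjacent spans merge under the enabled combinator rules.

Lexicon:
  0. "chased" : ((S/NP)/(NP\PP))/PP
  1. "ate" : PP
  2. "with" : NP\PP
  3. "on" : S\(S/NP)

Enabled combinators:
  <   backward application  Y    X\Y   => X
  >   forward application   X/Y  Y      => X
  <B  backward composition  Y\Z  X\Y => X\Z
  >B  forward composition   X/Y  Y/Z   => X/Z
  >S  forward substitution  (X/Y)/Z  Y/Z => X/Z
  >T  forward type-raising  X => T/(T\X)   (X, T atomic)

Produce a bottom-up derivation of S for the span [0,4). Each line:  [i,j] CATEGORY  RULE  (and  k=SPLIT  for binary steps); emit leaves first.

[0,1] ((S/NP)/(NP\PP))/PP  lex  "chased"
[1,2] PP  lex  "ate"
[0,2] (S/NP)/(NP\PP)  >  k=1
[2,3] NP\PP  lex  "with"
[0,3] S/NP  >  k=2
[3,4] S\(S/NP)  lex  "on"
[0,4] S  <  k=3

[0,4] S   <
  [0,3] S/NP   >
    [0,2] (S/NP)/(NP\PP)   >
      [0,1] "chased" : ((S/NP)/(NP\PP))/PP
      [1,2] "ate" : PP
    [2,3] "with" : NP\PP
  [3,4] "on" : S\(S/NP)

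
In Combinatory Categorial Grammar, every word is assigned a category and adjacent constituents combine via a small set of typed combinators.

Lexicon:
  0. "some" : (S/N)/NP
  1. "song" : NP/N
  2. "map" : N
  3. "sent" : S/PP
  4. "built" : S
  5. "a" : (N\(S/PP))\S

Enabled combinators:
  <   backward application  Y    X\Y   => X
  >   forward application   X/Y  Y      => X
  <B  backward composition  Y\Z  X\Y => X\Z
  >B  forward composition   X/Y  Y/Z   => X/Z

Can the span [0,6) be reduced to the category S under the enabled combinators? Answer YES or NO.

YES

[0,6] S   >
  [0,3] S/N   >
    [0,1] "some" : (S/N)/NP
    [1,3] NP   >
      [1,2] "song" : NP/N
      [2,3] "map" : N
  [3,6] N   <
    [3,4] "sent" : S/PP
    [4,6] N\(S/PP)   <
      [4,5] "built" : S
      [5,6] "a" : (N\(S/PP))\S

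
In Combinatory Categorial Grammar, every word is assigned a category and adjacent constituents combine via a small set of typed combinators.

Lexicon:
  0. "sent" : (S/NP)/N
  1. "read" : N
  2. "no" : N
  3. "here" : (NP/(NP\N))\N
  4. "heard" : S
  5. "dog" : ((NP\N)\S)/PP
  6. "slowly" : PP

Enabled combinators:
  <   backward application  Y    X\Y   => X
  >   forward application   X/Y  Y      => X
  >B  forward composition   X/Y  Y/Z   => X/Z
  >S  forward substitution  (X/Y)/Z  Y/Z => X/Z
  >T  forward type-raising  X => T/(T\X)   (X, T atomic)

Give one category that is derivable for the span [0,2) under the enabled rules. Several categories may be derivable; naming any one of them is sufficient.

S/NP

[0,7] S   >
  [0,2] S/NP   >
    [0,1] "sent" : (S/NP)/N
    [1,2] "read" : N
  [2,7] NP   >
    [2,4] NP/(NP\N)   <
      [2,3] "no" : N
      [3,4] "here" : (NP/(NP\N))\N
    [4,7] NP\N   <
      [4,5] "heard" : S
      [5,7] (NP\N)\S   >
        [5,6] "dog" : ((NP\N)\S)/PP
        [6,7] "slowly" : PP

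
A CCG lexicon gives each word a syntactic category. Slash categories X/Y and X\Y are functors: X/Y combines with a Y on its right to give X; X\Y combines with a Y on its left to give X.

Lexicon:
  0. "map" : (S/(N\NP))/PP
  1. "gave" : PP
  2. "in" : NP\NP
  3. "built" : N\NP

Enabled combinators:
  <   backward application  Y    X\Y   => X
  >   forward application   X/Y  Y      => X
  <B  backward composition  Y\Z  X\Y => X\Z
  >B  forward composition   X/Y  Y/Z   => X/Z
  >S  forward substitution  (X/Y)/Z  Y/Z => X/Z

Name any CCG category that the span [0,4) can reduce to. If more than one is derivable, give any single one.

S

[0,4] S   >
  [0,2] S/(N\NP)   >
    [0,1] "map" : (S/(N\NP))/PP
    [1,2] "gave" : PP
  [2,4] N\NP   <B
    [2,3] "in" : NP\NP
    [3,4] "built" : N\NP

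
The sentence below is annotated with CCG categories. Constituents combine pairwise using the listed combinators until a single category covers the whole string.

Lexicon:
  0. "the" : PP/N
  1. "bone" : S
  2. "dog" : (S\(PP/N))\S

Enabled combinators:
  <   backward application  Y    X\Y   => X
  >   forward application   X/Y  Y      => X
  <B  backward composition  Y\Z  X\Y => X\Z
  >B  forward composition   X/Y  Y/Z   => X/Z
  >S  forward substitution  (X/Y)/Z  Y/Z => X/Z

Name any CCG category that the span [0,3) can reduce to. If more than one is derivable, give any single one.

S

[0,3] S   <
  [0,1] "the" : PP/N
  [1,3] S\(PP/N)   <
    [1,2] "bone" : S
    [2,3] "dog" : (S\(PP/N))\S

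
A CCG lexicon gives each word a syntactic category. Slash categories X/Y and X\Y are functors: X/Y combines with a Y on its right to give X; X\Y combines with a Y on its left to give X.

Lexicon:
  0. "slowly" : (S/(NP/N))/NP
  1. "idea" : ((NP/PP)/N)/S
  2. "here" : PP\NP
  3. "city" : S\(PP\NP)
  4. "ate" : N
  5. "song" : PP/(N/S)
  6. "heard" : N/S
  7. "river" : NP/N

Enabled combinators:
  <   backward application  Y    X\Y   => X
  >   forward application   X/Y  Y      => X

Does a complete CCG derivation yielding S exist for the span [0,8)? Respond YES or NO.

[0,8] S   >
  [0,7] S/(NP/N)   >
    [0,1] "slowly" : (S/(NP/N))/NP
    [1,7] NP   >
      [1,5] NP/PP   >
        [1,4] (NP/PP)/N   >
          [1,2] "idea" : ((NP/PP)/N)/S
          [2,4] S   <
            [2,3] "here" : PP\NP
            [3,4] "city" : S\(PP\NP)
        [4,5] "ate" : N
      [5,7] PP   >
        [5,6] "song" : PP/(N/S)
        [6,7] "heard" : N/S
  [7,8] "river" : NP/N

YES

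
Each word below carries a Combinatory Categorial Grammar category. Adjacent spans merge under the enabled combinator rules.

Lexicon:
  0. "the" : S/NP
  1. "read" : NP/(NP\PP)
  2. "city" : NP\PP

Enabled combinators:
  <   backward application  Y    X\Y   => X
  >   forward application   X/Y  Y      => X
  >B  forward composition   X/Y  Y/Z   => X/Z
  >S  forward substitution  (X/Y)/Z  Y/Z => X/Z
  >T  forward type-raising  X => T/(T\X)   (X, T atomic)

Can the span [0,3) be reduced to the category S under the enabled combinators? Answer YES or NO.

YES

[0,3] S   >
  [0,1] "the" : S/NP
  [1,3] NP   >
    [1,2] "read" : NP/(NP\PP)
    [2,3] "city" : NP\PP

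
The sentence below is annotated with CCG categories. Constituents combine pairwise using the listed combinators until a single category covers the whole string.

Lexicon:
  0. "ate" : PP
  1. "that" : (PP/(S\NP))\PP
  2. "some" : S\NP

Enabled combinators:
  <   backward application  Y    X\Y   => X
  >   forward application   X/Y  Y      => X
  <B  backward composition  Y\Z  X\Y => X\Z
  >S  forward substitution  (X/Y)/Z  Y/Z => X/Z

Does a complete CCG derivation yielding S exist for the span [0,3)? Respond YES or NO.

NO

PP (PP/(S\NP))\PP S\NP
CKY chart[0,3] = {PP}; S ∉ chart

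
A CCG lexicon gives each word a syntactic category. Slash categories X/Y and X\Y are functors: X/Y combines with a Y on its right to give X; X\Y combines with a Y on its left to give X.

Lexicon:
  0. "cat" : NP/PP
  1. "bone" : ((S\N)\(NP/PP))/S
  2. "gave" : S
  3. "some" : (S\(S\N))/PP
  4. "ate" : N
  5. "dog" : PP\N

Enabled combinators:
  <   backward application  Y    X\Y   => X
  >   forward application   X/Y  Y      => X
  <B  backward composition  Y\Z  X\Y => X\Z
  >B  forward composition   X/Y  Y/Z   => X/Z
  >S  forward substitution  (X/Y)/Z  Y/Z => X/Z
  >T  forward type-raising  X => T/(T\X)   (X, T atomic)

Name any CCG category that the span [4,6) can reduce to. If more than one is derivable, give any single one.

PP

[0,6] S   <
  [0,3] S\N   <
    [0,1] "cat" : NP/PP
    [1,3] (S\N)\(NP/PP)   >
      [1,2] "bone" : ((S\N)\(NP/PP))/S
      [2,3] "gave" : S
  [3,6] S\(S\N)   >
    [3,4] "some" : (S\(S\N))/PP
    [4,6] PP   <
      [4,5] "ate" : N
      [5,6] "dog" : PP\N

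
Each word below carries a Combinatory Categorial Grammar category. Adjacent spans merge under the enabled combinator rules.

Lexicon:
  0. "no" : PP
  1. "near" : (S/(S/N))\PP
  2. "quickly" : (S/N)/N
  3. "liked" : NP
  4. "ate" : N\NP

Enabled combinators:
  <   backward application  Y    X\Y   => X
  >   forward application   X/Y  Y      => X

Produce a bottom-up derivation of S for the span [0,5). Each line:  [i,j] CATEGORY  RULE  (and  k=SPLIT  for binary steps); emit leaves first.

[0,5] S   >
  [0,2] S/(S/N)   <
    [0,1] "no" : PP
    [1,2] "near" : (S/(S/N))\PP
  [2,5] S/N   >
    [2,3] "quickly" : (S/N)/N
    [3,5] N   <
      [3,4] "liked" : NP
      [4,5] "ate" : N\NP

[0,1] PP  lex  "no"
[1,2] (S/(S/N))\PP  lex  "near"
[0,2] S/(S/N)  <  k=1
[2,3] (S/N)/N  lex  "quickly"
[3,4] NP  lex  "liked"
[4,5] N\NP  lex  "ate"
[3,5] N  <  k=4
[2,5] S/N  >  k=3
[0,5] S  >  k=2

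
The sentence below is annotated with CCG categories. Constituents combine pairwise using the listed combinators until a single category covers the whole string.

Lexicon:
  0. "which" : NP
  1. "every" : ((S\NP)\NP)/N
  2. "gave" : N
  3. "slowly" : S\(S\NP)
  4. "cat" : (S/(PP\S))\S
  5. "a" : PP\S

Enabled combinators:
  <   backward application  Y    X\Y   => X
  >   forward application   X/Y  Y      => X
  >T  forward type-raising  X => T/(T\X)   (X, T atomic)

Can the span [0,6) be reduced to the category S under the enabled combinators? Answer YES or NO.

YES

[0,6] S   >
  [0,5] S/(PP\S)   <
    [0,4] S   <
      [0,3] S\NP   <
        [0,1] "which" : NP
        [1,3] (S\NP)\NP   >
          [1,2] "every" : ((S\NP)\NP)/N
          [2,3] "gave" : N
      [3,4] "slowly" : S\(S\NP)
    [4,5] "cat" : (S/(PP\S))\S
  [5,6] "a" : PP\S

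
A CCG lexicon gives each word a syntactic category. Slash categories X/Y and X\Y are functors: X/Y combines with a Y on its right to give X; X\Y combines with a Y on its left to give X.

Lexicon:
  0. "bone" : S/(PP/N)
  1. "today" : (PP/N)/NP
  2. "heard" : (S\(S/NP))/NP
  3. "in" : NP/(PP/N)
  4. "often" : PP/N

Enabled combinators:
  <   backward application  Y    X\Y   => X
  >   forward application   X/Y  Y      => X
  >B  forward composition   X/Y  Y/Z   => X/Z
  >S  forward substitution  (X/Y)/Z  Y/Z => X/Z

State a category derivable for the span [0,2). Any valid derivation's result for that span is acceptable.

[0,5] S   <
  [0,2] S/NP   >B
    [0,1] "bone" : S/(PP/N)
    [1,2] "today" : (PP/N)/NP
  [2,5] S\(S/NP)   >
    [2,3] "heard" : (S\(S/NP))/NP
    [3,5] NP   >
      [3,4] "in" : NP/(PP/N)
      [4,5] "often" : PP/N

S/NP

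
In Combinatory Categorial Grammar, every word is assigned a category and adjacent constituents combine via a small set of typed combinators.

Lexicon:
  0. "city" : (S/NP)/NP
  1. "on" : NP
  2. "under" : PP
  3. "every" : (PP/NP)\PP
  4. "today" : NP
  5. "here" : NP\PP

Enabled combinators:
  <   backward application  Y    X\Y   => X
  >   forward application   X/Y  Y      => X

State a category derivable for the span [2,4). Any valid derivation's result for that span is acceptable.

[0,6] S   >
  [0,2] S/NP   >
    [0,1] "city" : (S/NP)/NP
    [1,2] "on" : NP
  [2,6] NP   <
    [2,5] PP   >
      [2,4] PP/NP   <
        [2,3] "under" : PP
        [3,4] "every" : (PP/NP)\PP
      [4,5] "today" : NP
    [5,6] "here" : NP\PP

PP/NP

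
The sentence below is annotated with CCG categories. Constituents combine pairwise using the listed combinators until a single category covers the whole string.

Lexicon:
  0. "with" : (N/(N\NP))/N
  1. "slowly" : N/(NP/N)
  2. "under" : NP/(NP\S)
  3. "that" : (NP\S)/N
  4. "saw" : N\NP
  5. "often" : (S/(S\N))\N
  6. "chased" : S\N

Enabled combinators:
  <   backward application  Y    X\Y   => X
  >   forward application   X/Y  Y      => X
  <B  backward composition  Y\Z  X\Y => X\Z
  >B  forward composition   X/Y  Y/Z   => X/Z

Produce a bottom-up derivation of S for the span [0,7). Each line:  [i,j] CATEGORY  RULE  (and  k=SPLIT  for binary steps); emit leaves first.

[0,1] (N/(N\NP))/N  lex  "with"
[1,2] N/(NP/N)  lex  "slowly"
[2,3] NP/(NP\S)  lex  "under"
[3,4] (NP\S)/N  lex  "that"
[2,4] NP/N  >B  k=3
[1,4] N  >  k=2
[0,4] N/(N\NP)  >  k=1
[4,5] N\NP  lex  "saw"
[0,5] N  >  k=4
[5,6] (S/(S\N))\N  lex  "often"
[0,6] S/(S\N)  <  k=5
[6,7] S\N  lex  "chased"
[0,7] S  >  k=6

[0,7] S   >
  [0,6] S/(S\N)   <
    [0,5] N   >
      [0,4] N/(N\NP)   >
        [0,1] "with" : (N/(N\NP))/N
        [1,4] N   >
          [1,2] "slowly" : N/(NP/N)
          [2,4] NP/N   >B
            [2,3] "under" : NP/(NP\S)
            [3,4] "that" : (NP\S)/N
      [4,5] "saw" : N\NP
    [5,6] "often" : (S/(S\N))\N
  [6,7] "chased" : S\N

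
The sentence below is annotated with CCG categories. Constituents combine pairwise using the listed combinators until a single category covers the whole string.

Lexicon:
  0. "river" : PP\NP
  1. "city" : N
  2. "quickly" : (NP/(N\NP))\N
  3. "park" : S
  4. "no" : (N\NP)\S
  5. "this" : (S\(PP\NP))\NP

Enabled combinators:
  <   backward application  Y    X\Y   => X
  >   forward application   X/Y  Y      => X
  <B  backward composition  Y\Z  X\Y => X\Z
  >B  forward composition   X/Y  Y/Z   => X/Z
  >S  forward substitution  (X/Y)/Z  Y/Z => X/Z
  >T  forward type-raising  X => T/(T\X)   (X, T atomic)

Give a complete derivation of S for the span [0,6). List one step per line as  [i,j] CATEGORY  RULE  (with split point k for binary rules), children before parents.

[0,6] S   <
  [0,1] "river" : PP\NP
  [1,6] S\(PP\NP)   <
    [1,5] NP   >
      [1,3] NP/(N\NP)   <
        [1,2] "city" : N
        [2,3] "quickly" : (NP/(N\NP))\N
      [3,5] N\NP   <
        [3,4] "park" : S
        [4,5] "no" : (N\NP)\S
    [5,6] "this" : (S\(PP\NP))\NP

[0,1] PP\NP  lex  "river"
[1,2] N  lex  "city"
[2,3] (NP/(N\NP))\N  lex  "quickly"
[1,3] NP/(N\NP)  <  k=2
[3,4] S  lex  "park"
[4,5] (N\NP)\S  lex  "no"
[3,5] N\NP  <  k=4
[1,5] NP  >  k=3
[5,6] (S\(PP\NP))\NP  lex  "this"
[1,6] S\(PP\NP)  <  k=5
[0,6] S  <  k=1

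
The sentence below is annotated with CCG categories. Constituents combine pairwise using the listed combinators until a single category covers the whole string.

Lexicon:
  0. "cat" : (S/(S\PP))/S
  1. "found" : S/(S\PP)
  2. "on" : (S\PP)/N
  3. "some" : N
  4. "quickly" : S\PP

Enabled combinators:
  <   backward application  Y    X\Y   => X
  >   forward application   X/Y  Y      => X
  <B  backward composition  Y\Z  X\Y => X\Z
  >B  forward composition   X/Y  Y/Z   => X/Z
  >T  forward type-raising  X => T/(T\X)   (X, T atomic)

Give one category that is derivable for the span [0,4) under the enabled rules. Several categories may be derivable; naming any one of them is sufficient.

[0,5] S   >
  [0,4] S/(S\PP)   >
    [0,1] "cat" : (S/(S\PP))/S
    [1,4] S   >
      [1,2] "found" : S/(S\PP)
      [2,4] S\PP   >
        [2,3] "on" : (S\PP)/N
        [3,4] "some" : N
  [4,5] "quickly" : S\PP

S/(S\PP)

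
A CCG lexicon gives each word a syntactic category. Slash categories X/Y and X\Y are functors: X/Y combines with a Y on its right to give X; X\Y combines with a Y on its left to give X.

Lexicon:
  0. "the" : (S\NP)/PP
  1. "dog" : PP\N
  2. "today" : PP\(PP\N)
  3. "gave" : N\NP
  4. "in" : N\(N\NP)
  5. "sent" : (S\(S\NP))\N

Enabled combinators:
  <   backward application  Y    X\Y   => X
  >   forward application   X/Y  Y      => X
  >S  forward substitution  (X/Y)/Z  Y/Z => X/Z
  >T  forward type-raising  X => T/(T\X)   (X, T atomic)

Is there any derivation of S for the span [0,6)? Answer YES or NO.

YES

[0,6] S   <
  [0,3] S\NP   >
    [0,1] "the" : (S\NP)/PP
    [1,3] PP   <
      [1,2] "dog" : PP\N
      [2,3] "today" : PP\(PP\N)
  [3,6] S\(S\NP)   <
    [3,5] N   <
      [3,4] "gave" : N\NP
      [4,5] "in" : N\(N\NP)
    [5,6] "sent" : (S\(S\NP))\N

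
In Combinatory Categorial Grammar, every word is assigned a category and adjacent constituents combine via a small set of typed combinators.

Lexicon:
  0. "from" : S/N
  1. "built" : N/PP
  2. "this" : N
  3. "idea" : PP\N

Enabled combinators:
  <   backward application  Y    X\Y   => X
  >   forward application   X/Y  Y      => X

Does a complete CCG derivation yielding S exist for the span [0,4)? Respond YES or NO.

[0,4] S   >
  [0,1] "from" : S/N
  [1,4] N   >
    [1,2] "built" : N/PP
    [2,4] PP   <
      [2,3] "this" : N
      [3,4] "idea" : PP\N

YES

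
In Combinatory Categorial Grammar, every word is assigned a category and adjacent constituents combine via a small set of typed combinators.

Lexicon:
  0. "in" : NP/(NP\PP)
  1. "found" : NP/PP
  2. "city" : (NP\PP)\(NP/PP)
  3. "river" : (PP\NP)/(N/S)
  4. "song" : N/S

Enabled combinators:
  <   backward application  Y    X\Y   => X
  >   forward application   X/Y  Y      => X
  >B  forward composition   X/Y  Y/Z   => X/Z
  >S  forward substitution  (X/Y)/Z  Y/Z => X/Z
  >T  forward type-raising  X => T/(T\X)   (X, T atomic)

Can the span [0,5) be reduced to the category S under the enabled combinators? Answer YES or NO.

NP/(NP\PP) NP/PP (NP\PP)\(NP/PP) (PP\NP)/(N/S) N/S
CKY chart[0,5] = {N/(N\PP), NP/(NP\PP), PP, PP/(PP\PP), S/(S\PP)}; S ∉ chart

NO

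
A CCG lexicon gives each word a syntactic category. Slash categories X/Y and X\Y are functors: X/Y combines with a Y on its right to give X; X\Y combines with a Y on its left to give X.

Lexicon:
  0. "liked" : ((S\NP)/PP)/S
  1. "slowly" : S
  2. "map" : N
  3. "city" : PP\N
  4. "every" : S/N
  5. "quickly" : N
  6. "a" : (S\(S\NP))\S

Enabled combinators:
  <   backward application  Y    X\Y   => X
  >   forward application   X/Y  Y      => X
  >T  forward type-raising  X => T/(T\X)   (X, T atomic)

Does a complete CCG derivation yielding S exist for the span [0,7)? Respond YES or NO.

YES

[0,7] S   <
  [0,4] S\NP   >
    [0,2] (S\NP)/PP   >
      [0,1] "liked" : ((S\NP)/PP)/S
      [1,2] "slowly" : S
    [2,4] PP   <
      [2,3] "map" : N
      [3,4] "city" : PP\N
  [4,7] S\(S\NP)   <
    [4,6] S   >
      [4,5] "every" : S/N
      [5,6] "quickly" : N
    [6,7] "a" : (S\(S\NP))\S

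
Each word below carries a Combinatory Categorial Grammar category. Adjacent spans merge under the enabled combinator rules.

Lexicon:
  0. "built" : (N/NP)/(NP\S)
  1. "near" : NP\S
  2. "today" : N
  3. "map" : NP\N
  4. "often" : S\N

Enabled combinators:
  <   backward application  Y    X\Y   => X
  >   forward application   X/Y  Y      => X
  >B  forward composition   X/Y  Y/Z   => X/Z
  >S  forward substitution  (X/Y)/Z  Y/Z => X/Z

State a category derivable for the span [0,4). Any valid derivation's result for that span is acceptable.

[0,5] S   <
  [0,4] N   >
    [0,2] N/NP   >
      [0,1] "built" : (N/NP)/(NP\S)
      [1,2] "near" : NP\S
    [2,4] NP   <
      [2,3] "today" : N
      [3,4] "map" : NP\N
  [4,5] "often" : S\N

N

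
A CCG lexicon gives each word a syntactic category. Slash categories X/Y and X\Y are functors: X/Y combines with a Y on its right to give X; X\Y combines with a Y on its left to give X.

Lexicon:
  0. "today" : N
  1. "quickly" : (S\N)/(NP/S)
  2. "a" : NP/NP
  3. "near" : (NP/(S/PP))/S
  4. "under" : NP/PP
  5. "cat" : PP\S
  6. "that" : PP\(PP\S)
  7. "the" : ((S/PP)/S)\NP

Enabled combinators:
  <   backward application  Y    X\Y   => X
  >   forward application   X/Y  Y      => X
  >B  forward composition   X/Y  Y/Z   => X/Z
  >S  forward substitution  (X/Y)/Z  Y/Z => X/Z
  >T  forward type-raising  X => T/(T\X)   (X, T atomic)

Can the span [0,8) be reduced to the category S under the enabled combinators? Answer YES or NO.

[0,8] S   <
  [0,1] "today" : N
  [1,8] S\N   >
    [1,2] "quickly" : (S\N)/(NP/S)
    [2,8] NP/S   >B
      [2,3] "a" : NP/NP
      [3,8] NP/S   >S
        [3,4] "near" : (NP/(S/PP))/S
        [4,8] (S/PP)/S   <
          [4,7] NP   >
            [4,5] "under" : NP/PP
            [5,7] PP   <
              [5,6] "cat" : PP\S
              [6,7] "that" : PP\(PP\S)
          [7,8] "the" : ((S/PP)/S)\NP

YES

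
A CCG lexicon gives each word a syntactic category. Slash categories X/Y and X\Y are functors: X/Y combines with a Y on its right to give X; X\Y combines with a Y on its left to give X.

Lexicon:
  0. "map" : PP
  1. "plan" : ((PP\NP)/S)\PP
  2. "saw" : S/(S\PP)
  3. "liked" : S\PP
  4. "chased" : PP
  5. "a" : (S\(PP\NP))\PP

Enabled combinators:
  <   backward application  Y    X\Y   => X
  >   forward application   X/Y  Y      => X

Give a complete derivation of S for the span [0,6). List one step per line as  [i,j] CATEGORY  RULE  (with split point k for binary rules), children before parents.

[0,6] S   <
  [0,4] PP\NP   >
    [0,2] (PP\NP)/S   <
      [0,1] "map" : PP
      [1,2] "plan" : ((PP\NP)/S)\PP
    [2,4] S   >
      [2,3] "saw" : S/(S\PP)
      [3,4] "liked" : S\PP
  [4,6] S\(PP\NP)   <
    [4,5] "chased" : PP
    [5,6] "a" : (S\(PP\NP))\PP

[0,1] PP  lex  "map"
[1,2] ((PP\NP)/S)\PP  lex  "plan"
[0,2] (PP\NP)/S  <  k=1
[2,3] S/(S\PP)  lex  "saw"
[3,4] S\PP  lex  "liked"
[2,4] S  >  k=3
[0,4] PP\NP  >  k=2
[4,5] PP  lex  "chased"
[5,6] (S\(PP\NP))\PP  lex  "a"
[4,6] S\(PP\NP)  <  k=5
[0,6] S  <  k=4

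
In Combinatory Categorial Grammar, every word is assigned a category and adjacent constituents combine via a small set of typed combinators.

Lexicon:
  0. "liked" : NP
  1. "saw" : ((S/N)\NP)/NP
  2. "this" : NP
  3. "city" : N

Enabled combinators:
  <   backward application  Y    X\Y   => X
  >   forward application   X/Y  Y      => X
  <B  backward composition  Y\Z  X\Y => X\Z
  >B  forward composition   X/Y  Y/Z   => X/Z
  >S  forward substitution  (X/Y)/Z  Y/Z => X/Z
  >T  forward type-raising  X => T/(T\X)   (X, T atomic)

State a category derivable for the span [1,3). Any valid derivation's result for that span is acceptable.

[0,4] S   >
  [0,3] S/N   <
    [0,1] "liked" : NP
    [1,3] (S/N)\NP   >
      [1,2] "saw" : ((S/N)\NP)/NP
      [2,3] "this" : NP
  [3,4] "city" : N

(S/N)\NP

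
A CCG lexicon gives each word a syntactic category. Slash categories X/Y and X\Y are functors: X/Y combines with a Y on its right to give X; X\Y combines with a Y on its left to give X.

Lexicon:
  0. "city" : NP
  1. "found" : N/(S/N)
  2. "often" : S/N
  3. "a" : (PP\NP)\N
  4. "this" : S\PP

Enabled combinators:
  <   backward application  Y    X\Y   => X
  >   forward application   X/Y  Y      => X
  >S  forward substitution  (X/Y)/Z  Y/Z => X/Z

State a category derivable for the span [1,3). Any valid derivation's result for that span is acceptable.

N

[0,5] S   <
  [0,4] PP   <
    [0,1] "city" : NP
    [1,4] PP\NP   <
      [1,3] N   >
        [1,2] "found" : N/(S/N)
        [2,3] "often" : S/N
      [3,4] "a" : (PP\NP)\N
  [4,5] "this" : S\PP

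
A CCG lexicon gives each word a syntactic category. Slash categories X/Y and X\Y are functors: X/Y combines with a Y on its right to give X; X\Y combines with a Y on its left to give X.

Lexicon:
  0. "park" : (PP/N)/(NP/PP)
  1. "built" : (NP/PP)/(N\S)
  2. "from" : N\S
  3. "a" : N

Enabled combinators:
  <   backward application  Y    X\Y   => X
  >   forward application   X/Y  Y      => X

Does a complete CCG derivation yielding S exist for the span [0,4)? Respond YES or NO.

NO

(PP/N)/(NP/PP) (NP/PP)/(N\S) N\S N
CKY chart[0,4] = {PP}; S ∉ chart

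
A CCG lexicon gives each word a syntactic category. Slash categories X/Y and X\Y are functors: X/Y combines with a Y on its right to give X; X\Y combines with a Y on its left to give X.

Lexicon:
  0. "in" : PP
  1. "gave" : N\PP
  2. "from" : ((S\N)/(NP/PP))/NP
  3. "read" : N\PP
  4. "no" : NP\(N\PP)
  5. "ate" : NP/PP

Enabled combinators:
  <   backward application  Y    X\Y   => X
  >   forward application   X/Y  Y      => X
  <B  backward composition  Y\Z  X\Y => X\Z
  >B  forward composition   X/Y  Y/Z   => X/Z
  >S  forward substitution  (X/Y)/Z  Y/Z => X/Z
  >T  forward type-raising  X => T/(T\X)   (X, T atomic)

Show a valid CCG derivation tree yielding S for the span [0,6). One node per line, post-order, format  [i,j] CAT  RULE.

[0,6] S   <
  [0,2] N   <
    [0,1] "in" : PP
    [1,2] "gave" : N\PP
  [2,6] S\N   >
    [2,5] (S\N)/(NP/PP)   >
      [2,3] "from" : ((S\N)/(NP/PP))/NP
      [3,5] NP   <
        [3,4] "read" : N\PP
        [4,5] "no" : NP\(N\PP)
    [5,6] "ate" : NP/PP

[0,1] PP  lex  "in"
[1,2] N\PP  lex  "gave"
[0,2] N  <  k=1
[2,3] ((S\N)/(NP/PP))/NP  lex  "from"
[3,4] N\PP  lex  "read"
[4,5] NP\(N\PP)  lex  "no"
[3,5] NP  <  k=4
[2,5] (S\N)/(NP/PP)  >  k=3
[5,6] NP/PP  lex  "ate"
[2,6] S\N  >  k=5
[0,6] S  <  k=2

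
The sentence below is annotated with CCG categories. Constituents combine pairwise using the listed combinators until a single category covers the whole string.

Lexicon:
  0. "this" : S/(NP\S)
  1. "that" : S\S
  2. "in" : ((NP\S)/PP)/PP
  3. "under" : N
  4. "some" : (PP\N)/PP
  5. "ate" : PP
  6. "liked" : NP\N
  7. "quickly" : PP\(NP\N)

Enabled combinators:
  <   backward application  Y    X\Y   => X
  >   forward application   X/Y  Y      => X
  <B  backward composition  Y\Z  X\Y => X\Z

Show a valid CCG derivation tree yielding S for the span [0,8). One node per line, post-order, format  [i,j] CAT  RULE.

[0,1] S/(NP\S)  lex  "this"
[1,2] S\S  lex  "that"
[2,3] ((NP\S)/PP)/PP  lex  "in"
[3,4] N  lex  "under"
[4,5] (PP\N)/PP  lex  "some"
[5,6] PP  lex  "ate"
[4,6] PP\N  >  k=5
[3,6] PP  <  k=4
[2,6] (NP\S)/PP  >  k=3
[6,7] NP\N  lex  "liked"
[7,8] PP\(NP\N)  lex  "quickly"
[6,8] PP  <  k=7
[2,8] NP\S  >  k=6
[1,8] NP\S  <B  k=2
[0,8] S  >  k=1

[0,8] S   >
  [0,1] "this" : S/(NP\S)
  [1,8] NP\S   <B
    [1,2] "that" : S\S
    [2,8] NP\S   >
      [2,6] (NP\S)/PP   >
        [2,3] "in" : ((NP\S)/PP)/PP
        [3,6] PP   <
          [3,4] "under" : N
          [4,6] PP\N   >
            [4,5] "some" : (PP\N)/PP
            [5,6] "ate" : PP
      [6,8] PP   <
        [6,7] "liked" : NP\N
        [7,8] "quickly" : PP\(NP\N)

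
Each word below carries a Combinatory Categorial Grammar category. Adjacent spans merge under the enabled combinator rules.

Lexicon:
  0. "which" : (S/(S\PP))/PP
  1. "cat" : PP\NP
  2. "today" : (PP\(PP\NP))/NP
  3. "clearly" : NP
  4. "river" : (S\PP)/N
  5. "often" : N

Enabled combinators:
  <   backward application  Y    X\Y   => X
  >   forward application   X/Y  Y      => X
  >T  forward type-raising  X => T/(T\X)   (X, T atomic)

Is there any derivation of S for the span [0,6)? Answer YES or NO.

YES

[0,6] S   >
  [0,4] S/(S\PP)   >
    [0,1] "which" : (S/(S\PP))/PP
    [1,4] PP   <
      [1,2] "cat" : PP\NP
      [2,4] PP\(PP\NP)   >
        [2,3] "today" : (PP\(PP\NP))/NP
        [3,4] "clearly" : NP
  [4,6] S\PP   >
    [4,5] "river" : (S\PP)/N
    [5,6] "often" : N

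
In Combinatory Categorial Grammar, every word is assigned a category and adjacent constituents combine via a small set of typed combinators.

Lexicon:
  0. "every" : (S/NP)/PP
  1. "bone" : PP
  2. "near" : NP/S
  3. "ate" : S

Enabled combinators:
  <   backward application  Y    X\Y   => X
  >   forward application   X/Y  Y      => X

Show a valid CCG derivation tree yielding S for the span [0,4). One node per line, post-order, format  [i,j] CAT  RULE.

[0,4] S   >
  [0,2] S/NP   >
    [0,1] "every" : (S/NP)/PP
    [1,2] "bone" : PP
  [2,4] NP   >
    [2,3] "near" : NP/S
    [3,4] "ate" : S

[0,1] (S/NP)/PP  lex  "every"
[1,2] PP  lex  "bone"
[0,2] S/NP  >  k=1
[2,3] NP/S  lex  "near"
[3,4] S  lex  "ate"
[2,4] NP  >  k=3
[0,4] S  >  k=2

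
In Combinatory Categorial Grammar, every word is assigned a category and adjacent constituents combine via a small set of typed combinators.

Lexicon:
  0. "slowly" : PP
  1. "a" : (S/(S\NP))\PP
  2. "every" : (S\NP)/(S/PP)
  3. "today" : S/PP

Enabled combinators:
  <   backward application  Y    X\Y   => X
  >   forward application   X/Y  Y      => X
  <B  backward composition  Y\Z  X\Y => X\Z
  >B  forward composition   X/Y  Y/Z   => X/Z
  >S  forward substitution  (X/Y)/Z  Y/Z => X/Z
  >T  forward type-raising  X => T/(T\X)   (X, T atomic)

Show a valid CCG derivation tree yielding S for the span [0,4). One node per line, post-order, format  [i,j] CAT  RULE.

[0,1] PP  lex  "slowly"
[1,2] (S/(S\NP))\PP  lex  "a"
[0,2] S/(S\NP)  <  k=1
[2,3] (S\NP)/(S/PP)  lex  "every"
[3,4] S/PP  lex  "today"
[2,4] S\NP  >  k=3
[0,4] S  >  k=2

[0,4] S   >
  [0,2] S/(S\NP)   <
    [0,1] "slowly" : PP
    [1,2] "a" : (S/(S\NP))\PP
  [2,4] S\NP   >
    [2,3] "every" : (S\NP)/(S/PP)
    [3,4] "today" : S/PP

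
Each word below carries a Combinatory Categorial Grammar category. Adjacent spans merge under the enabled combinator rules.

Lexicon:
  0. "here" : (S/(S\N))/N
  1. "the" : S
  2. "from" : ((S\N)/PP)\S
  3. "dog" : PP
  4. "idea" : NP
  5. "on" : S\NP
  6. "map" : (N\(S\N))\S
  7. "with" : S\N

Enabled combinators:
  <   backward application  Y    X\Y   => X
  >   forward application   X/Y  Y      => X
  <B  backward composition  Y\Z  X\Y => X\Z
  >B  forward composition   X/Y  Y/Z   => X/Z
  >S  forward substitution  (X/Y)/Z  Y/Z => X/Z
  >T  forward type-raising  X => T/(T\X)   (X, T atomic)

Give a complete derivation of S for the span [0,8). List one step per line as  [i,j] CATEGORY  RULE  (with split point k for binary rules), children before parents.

[0,1] (S/(S\N))/N  lex  "here"
[1,2] S  lex  "the"
[2,3] ((S\N)/PP)\S  lex  "from"
[1,3] (S\N)/PP  <  k=2
[3,4] PP  lex  "dog"
[1,4] S\N  >  k=3
[4,5] NP  lex  "idea"
[5,6] S\NP  lex  "on"
[4,6] S  <  k=5
[6,7] (N\(S\N))\S  lex  "map"
[4,7] N\(S\N)  <  k=6
[1,7] N  <  k=4
[0,7] S/(S\N)  >  k=1
[7,8] S\N  lex  "with"
[0,8] S  >  k=7

[0,8] S   >
  [0,7] S/(S\N)   >
    [0,1] "here" : (S/(S\N))/N
    [1,7] N   <
      [1,4] S\N   >
        [1,3] (S\N)/PP   <
          [1,2] "the" : S
          [2,3] "from" : ((S\N)/PP)\S
        [3,4] "dog" : PP
      [4,7] N\(S\N)   <
        [4,6] S   <
          [4,5] "idea" : NP
          [5,6] "on" : S\NP
        [6,7] "map" : (N\(S\N))\S
  [7,8] "with" : S\N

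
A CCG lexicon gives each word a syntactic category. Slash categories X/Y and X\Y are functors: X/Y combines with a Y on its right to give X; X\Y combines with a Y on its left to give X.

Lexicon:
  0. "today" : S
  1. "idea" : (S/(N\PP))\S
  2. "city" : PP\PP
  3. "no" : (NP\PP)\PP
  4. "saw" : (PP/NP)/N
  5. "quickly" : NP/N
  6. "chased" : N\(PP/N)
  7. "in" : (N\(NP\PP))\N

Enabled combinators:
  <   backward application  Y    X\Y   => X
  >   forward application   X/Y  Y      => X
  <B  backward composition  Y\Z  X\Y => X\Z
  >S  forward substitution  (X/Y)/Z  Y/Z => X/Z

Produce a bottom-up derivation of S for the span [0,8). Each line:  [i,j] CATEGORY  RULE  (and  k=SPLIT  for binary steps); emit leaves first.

[0,1] S  lex  "today"
[1,2] (S/(N\PP))\S  lex  "idea"
[0,2] S/(N\PP)  <  k=1
[2,3] PP\PP  lex  "city"
[3,4] (NP\PP)\PP  lex  "no"
[4,5] (PP/NP)/N  lex  "saw"
[5,6] NP/N  lex  "quickly"
[4,6] PP/N  >S  k=5
[6,7] N\(PP/N)  lex  "chased"
[4,7] N  <  k=6
[7,8] (N\(NP\PP))\N  lex  "in"
[4,8] N\(NP\PP)  <  k=7
[3,8] N\PP  <B  k=4
[2,8] N\PP  <B  k=3
[0,8] S  >  k=2

[0,8] S   >
  [0,2] S/(N\PP)   <
    [0,1] "today" : S
    [1,2] "idea" : (S/(N\PP))\S
  [2,8] N\PP   <B
    [2,3] "city" : PP\PP
    [3,8] N\PP   <B
      [3,4] "no" : (NP\PP)\PP
      [4,8] N\(NP\PP)   <
        [4,7] N   <
          [4,6] PP/N   >S
            [4,5] "saw" : (PP/NP)/N
            [5,6] "quickly" : NP/N
          [6,7] "chased" : N\(PP/N)
        [7,8] "in" : (N\(NP\PP))\N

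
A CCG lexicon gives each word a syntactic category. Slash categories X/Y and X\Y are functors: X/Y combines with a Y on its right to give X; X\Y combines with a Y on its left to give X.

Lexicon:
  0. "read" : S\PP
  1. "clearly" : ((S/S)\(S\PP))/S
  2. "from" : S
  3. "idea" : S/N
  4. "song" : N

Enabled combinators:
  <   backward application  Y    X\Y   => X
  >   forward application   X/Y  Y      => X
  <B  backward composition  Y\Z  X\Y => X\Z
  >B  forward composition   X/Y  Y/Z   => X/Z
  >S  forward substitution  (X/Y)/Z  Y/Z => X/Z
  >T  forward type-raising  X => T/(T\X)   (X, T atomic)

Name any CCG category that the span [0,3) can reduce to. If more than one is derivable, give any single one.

S/S

[0,5] S   >
  [0,4] S/N   >B
    [0,3] S/S   <
      [0,1] "read" : S\PP
      [1,3] (S/S)\(S\PP)   >
        [1,2] "clearly" : ((S/S)\(S\PP))/S
        [2,3] "from" : S
    [3,4] "idea" : S/N
  [4,5] "song" : N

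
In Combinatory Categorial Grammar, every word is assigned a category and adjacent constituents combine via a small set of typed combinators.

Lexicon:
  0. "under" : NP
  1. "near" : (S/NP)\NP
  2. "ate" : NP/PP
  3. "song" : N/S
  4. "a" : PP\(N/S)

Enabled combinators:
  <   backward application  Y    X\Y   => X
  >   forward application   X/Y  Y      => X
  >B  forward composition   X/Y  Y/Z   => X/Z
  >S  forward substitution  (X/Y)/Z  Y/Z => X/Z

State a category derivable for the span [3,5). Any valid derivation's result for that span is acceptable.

PP

[0,5] S   >
  [0,2] S/NP   <
    [0,1] "under" : NP
    [1,2] "near" : (S/NP)\NP
  [2,5] NP   >
    [2,3] "ate" : NP/PP
    [3,5] PP   <
      [3,4] "song" : N/S
      [4,5] "a" : PP\(N/S)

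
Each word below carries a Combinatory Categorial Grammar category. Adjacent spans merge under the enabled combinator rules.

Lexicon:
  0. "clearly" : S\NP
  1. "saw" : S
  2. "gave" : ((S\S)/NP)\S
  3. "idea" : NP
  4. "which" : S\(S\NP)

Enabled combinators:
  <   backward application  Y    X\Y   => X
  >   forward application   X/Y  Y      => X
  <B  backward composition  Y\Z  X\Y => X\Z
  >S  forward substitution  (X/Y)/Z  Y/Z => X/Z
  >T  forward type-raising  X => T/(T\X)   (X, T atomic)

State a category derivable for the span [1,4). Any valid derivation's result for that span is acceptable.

[0,5] S   <
  [0,4] S\NP   <B
    [0,1] "clearly" : S\NP
    [1,4] S\S   >
      [1,3] (S\S)/NP   <
        [1,2] "saw" : S
        [2,3] "gave" : ((S\S)/NP)\S
      [3,4] "idea" : NP
  [4,5] "which" : S\(S\NP)

S\S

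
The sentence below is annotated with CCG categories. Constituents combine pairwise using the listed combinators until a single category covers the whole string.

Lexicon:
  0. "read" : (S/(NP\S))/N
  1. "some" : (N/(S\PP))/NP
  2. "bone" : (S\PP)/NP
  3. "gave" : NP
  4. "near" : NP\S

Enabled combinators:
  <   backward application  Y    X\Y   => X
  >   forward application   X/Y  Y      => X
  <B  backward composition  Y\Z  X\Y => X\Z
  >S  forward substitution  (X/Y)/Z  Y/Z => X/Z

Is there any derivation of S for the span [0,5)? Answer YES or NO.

[0,5] S   >
  [0,4] S/(NP\S)   >
    [0,1] "read" : (S/(NP\S))/N
    [1,4] N   >
      [1,3] N/NP   >S
        [1,2] "some" : (N/(S\PP))/NP
        [2,3] "bone" : (S\PP)/NP
      [3,4] "gave" : NP
  [4,5] "near" : NP\S

YES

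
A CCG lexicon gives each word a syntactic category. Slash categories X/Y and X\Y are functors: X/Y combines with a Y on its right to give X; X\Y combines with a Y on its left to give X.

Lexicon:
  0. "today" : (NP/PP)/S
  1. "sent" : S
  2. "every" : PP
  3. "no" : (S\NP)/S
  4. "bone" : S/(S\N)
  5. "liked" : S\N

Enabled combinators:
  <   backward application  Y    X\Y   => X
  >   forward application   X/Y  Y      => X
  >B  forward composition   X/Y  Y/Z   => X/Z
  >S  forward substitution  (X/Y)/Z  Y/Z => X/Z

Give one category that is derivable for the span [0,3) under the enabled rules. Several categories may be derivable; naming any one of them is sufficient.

NP

[0,6] S   <
  [0,3] NP   >
    [0,2] NP/PP   >
      [0,1] "today" : (NP/PP)/S
      [1,2] "sent" : S
    [2,3] "every" : PP
  [3,6] S\NP   >
    [3,4] "no" : (S\NP)/S
    [4,6] S   >
      [4,5] "bone" : S/(S\N)
      [5,6] "liked" : S\N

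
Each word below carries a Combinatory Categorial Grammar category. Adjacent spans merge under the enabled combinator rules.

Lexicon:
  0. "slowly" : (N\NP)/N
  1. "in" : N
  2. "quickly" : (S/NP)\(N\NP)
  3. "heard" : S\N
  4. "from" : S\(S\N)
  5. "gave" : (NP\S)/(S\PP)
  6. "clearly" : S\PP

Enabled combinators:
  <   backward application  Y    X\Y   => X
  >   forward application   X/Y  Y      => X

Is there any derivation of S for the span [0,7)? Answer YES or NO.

[0,7] S   >
  [0,3] S/NP   <
    [0,2] N\NP   >
      [0,1] "slowly" : (N\NP)/N
      [1,2] "in" : N
    [2,3] "quickly" : (S/NP)\(N\NP)
  [3,7] NP   <
    [3,5] S   <
      [3,4] "heard" : S\N
      [4,5] "from" : S\(S\N)
    [5,7] NP\S   >
      [5,6] "gave" : (NP\S)/(S\PP)
      [6,7] "clearly" : S\PP

YES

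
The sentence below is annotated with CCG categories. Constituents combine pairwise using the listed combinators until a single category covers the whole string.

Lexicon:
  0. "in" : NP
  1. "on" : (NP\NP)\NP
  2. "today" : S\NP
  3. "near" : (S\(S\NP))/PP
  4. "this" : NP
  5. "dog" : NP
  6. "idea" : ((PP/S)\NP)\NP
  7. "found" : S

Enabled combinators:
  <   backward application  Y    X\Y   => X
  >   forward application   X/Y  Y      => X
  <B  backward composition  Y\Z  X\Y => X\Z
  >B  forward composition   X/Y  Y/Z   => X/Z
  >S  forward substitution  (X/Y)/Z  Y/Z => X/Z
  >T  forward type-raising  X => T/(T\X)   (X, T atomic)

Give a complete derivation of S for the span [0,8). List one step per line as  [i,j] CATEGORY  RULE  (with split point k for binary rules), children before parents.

[0,1] NP  lex  "in"
[1,2] (NP\NP)\NP  lex  "on"
[0,2] NP\NP  <  k=1
[2,3] S\NP  lex  "today"
[0,3] S\NP  <B  k=2
[3,4] (S\(S\NP))/PP  lex  "near"
[4,5] NP  lex  "this"
[5,6] NP  lex  "dog"
[6,7] ((PP/S)\NP)\NP  lex  "idea"
[5,7] (PP/S)\NP  <  k=6
[4,7] PP/S  <  k=5
[7,8] S  lex  "found"
[4,8] PP  >  k=7
[3,8] S\(S\NP)  >  k=4
[0,8] S  <  k=3

[0,8] S   <
  [0,3] S\NP   <B
    [0,2] NP\NP   <
      [0,1] "in" : NP
      [1,2] "on" : (NP\NP)\NP
    [2,3] "today" : S\NP
  [3,8] S\(S\NP)   >
    [3,4] "near" : (S\(S\NP))/PP
    [4,8] PP   >
      [4,7] PP/S   <
        [4,5] "this" : NP
        [5,7] (PP/S)\NP   <
          [5,6] "dog" : NP
          [6,7] "idea" : ((PP/S)\NP)\NP
      [7,8] "found" : S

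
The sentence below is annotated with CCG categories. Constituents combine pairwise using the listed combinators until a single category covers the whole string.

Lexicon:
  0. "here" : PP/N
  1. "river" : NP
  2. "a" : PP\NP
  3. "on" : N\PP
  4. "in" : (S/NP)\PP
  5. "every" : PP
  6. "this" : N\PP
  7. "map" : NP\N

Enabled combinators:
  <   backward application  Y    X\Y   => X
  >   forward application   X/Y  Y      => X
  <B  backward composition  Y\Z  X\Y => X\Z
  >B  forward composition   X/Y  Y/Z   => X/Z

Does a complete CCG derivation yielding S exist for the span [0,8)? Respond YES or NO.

YES

[0,8] S   >
  [0,5] S/NP   <
    [0,4] PP   >
      [0,1] "here" : PP/N
      [1,4] N   <
        [1,2] "river" : NP
        [2,4] N\NP   <B
          [2,3] "a" : PP\NP
          [3,4] "on" : N\PP
    [4,5] "in" : (S/NP)\PP
  [5,8] NP   <
    [5,7] N   <
      [5,6] "every" : PP
      [6,7] "this" : N\PP
    [7,8] "map" : NP\N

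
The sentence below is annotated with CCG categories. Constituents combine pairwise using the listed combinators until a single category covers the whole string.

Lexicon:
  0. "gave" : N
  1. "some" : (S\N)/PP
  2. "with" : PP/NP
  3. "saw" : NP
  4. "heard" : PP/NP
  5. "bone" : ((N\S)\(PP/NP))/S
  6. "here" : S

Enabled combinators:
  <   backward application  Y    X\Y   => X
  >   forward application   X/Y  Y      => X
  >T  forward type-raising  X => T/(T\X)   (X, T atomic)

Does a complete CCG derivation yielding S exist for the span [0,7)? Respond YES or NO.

N (S\N)/PP PP/NP NP PP/NP ((N\S)\(PP/NP))/S S
CKY chart[0,7] = {N, N/(N\N), NP/(NP\N), PP/(PP\N), S/(S\N)}; S ∉ chart

NO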